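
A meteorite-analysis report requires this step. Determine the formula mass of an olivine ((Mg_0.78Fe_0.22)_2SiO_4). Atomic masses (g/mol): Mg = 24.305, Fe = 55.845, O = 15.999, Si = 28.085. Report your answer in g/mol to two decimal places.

Mg: 1.56 × 24.305 = 37.9158
Fe: 0.44 × 55.845 = 24.5718
Si: 1 × 28.085 = 28.0850
O: 4 × 15.999 = 63.9960
Summing the contributions gives the formula mass.

154.57 g/mol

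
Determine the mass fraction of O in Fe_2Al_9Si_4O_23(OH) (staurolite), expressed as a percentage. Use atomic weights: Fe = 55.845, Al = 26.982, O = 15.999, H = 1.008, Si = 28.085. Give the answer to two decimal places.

M(Fe_2Al_9Si_4O_23(OH)) = 851.852 g/mol.
O contributes 24 × 15.999 = 383.976 g per mole.
383.976/851.852 = 0.4508 → 45.08%.

45.08 wt%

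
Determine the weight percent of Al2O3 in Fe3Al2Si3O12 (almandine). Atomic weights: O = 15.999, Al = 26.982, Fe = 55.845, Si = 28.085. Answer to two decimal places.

Molar mass of Fe3Al2Si3O12 = 3×55.845 + 2×26.982 + 3×28.085 + 12×15.999 = 497.742 g/mol.
Each formula unit contains 2 Al, equivalent to 2/2 = 1.0000 mol Al2O3.
M(Al2O3) = 2×26.982 + 3×15.999 = 101.961 g/mol.
Mass of Al2O3 per formula unit = 1.0000 × 101.961 = 101.961 g.
Al2O3 wt% = 101.961 / 497.742 × 100 = 20.48%.

20.48 wt%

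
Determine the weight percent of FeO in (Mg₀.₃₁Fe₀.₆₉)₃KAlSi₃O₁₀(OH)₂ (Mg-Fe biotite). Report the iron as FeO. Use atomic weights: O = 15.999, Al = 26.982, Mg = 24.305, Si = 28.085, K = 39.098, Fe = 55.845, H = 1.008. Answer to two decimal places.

30.82 wt%

Formula mass = 482.542 g/mol.
2.07 Fe → 2.0700 mol FeO per formula unit; M(FeO) = 71.844, so FeO mass = 148.717 g.
148.717/482.542 × 100 = 30.82 wt%.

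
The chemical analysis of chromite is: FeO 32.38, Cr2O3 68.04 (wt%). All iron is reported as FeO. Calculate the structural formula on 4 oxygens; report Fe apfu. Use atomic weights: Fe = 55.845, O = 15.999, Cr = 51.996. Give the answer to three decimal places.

1.005 Fe apfu

32.38 wt% FeO ÷ 71.844 g/mol = 0.45070 mol, giving 0.45070 Fe and 0.45070 O.
68.04 wt% Cr2O3 ÷ 151.989 g/mol = 0.44766 mol, giving 0.89532 Cr and 1.34298 O.
Oxygen sums to 1.79368; scaling by 4/1.79368 = 2.23005 puts the formula on 4 O.
Fe: 0.45070 × 2.23005 = 1.005 atoms per formula unit.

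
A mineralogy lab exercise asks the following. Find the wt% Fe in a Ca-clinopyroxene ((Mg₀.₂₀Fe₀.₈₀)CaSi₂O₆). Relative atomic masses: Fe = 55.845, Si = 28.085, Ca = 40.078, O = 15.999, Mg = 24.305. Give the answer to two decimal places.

18.48 weight percent

M((Mg₀.₂₀Fe₀.₈₀)CaSi₂O₆) = 241.779 g/mol.
Fe contributes 0.80 × 55.845 = 44.676 g per mole.
44.676/241.779 = 0.1848 → 18.48%.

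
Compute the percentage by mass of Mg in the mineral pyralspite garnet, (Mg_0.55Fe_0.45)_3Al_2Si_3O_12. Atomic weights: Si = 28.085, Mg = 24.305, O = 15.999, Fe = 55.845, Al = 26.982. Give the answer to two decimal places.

Molar mass of (Mg_0.55Fe_0.45)_3Al_2Si_3O_12: 1.65*24.305 + 1.35*55.845 + 2*26.982 + 3*28.085 + 12*15.999 = 445.701 g/mol.
Mass of Mg per formula unit: 1.65 × 24.305 = 40.103 g.
Weight fraction Mg = 40.103 / 445.701 = 0.0900.

9.00 mass %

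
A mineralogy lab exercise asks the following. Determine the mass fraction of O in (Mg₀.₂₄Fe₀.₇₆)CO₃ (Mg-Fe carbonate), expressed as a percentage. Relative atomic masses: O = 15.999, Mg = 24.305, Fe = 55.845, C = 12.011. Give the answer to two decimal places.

44.33 weight percent

Molar mass of (Mg₀.₂₄Fe₀.₇₆)CO₃: 0.24·24.305 + 0.76·55.845 + 1·12.011 + 3·15.999 = 108.283 g/mol.
Mass of O per formula unit: 3 × 15.999 = 47.997 g.
Weight fraction O = 47.997 / 108.283 = 0.4433.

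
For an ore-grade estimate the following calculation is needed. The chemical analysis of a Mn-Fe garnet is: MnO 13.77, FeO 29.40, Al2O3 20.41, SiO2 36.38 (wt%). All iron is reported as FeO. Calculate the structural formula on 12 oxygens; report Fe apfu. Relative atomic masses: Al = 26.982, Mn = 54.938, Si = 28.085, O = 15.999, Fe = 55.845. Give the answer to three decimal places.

MnO: 13.77/70.937 = 0.19412 mol → 0.19412 mol Mn, 0.19412 mol O.
FeO: 29.40/71.844 = 0.40922 mol → 0.40922 mol Fe, 0.40922 mol O.
Al2O3: 20.41/101.961 = 0.20017 mol → 0.40034 mol Al, 0.60051 mol O.
SiO2: 36.38/60.083 = 0.60550 mol → 0.60550 mol Si, 1.21100 mol O.
Total oxygen = 2.41485 mol. Normalization factor = 12/2.41485 = 4.96925.
Fe per 12 O = 0.40922 × 4.96925 = 2.034.

2.034 Fe apfu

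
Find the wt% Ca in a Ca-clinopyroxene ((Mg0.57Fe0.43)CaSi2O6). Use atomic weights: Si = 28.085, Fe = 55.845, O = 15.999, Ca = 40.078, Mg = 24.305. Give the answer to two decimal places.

17.42 mass %

M((Mg0.57Fe0.43)CaSi2O6) = 230.109 g/mol.
Ca contributes 1 × 40.078 = 40.078 g per mole.
40.078/230.109 = 0.1742 → 17.42%.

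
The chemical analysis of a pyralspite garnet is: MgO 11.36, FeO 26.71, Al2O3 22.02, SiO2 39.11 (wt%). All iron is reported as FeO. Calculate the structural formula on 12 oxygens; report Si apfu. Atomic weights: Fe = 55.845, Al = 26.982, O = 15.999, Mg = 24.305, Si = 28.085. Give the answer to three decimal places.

MgO: 11.36/40.304 = 0.28186 mol → 0.28186 mol Mg, 0.28186 mol O.
FeO: 26.71/71.844 = 0.37178 mol → 0.37178 mol Fe, 0.37178 mol O.
Al2O3: 22.02/101.961 = 0.21596 mol → 0.43192 mol Al, 0.64788 mol O.
SiO2: 39.11/60.083 = 0.65093 mol → 0.65093 mol Si, 1.30186 mol O.
Total oxygen = 2.60338 mol. Normalization factor = 12/2.60338 = 4.60939.
Si per 12 O = 0.65093 × 4.60939 = 3.000.

3.000 Si apfu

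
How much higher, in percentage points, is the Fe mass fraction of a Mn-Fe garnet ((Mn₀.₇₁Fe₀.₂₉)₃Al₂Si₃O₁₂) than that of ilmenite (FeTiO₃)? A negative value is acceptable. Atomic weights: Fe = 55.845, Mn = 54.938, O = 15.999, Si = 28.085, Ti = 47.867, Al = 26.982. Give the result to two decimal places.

-27.01 percentage points

First mineral: 48.585 g Fe in 495.810 g formula = 9.80 wt% Fe.
Second mineral: 55.845 g Fe in 151.709 g formula = 36.81 wt% Fe.
9.80% − 36.81% gives a difference of -27.01 percentage points.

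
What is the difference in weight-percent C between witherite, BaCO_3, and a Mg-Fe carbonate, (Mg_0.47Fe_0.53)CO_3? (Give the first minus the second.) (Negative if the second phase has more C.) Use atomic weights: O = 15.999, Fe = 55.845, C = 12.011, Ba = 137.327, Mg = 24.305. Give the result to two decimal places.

-5.80 percentage points

M(BaCO_3) = 197.335 g/mol, so wt% C = 12.011/197.335 × 100 = 6.09%.
M((Mg_0.47Fe_0.53)CO_3) = 101.029 g/mol, so wt% C = 12.011/101.029 × 100 = 11.89%.
6.09 − 11.89 = -5.80 pp.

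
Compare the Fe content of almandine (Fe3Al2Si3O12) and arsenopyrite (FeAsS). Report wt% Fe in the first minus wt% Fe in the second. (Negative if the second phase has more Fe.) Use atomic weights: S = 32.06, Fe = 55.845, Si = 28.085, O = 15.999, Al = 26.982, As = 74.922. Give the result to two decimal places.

-0.64 percentage points

M(Fe3Al2Si3O12) = 497.742 g/mol, so wt% Fe = 167.535/497.742 × 100 = 33.66%.
M(FeAsS) = 162.827 g/mol, so wt% Fe = 55.845/162.827 × 100 = 34.30%.
33.66 − 34.30 = -0.64 pp.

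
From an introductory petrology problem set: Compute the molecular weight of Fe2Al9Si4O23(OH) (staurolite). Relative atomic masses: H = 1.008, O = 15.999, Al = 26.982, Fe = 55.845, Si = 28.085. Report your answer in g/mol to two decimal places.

Fe: 2 × 55.845 = 111.6900
Al: 9 × 26.982 = 242.8380
Si: 4 × 28.085 = 112.3400
O: 24 × 15.999 = 383.9760
H: 1 × 1.008 = 1.0080
Summing the contributions gives the formula mass.

851.85 g/mol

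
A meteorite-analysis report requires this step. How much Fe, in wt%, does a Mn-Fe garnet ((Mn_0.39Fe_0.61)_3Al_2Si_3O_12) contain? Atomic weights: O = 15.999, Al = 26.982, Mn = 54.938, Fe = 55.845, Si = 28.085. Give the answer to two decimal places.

Formula mass = 1.17·54.938 + 1.83·55.845 + 2·26.982 + 3·28.085 + 12·15.999 = 496.681 g/mol, of which 102.196 g is Fe.
So Fe makes up 102.196/496.681 = 0.2058 of the mass, i.e. 20.58%.

20.58 wt%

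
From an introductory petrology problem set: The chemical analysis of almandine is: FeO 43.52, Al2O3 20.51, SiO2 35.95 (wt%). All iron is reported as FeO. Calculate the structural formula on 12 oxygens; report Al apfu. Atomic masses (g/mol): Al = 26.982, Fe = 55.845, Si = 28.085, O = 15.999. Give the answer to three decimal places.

43.52 wt% FeO ÷ 71.844 g/mol = 0.60576 mol, giving 0.60576 Fe and 0.60576 O.
20.51 wt% Al2O3 ÷ 101.961 g/mol = 0.20116 mol, giving 0.40232 Al and 0.60348 O.
35.95 wt% SiO2 ÷ 60.083 g/mol = 0.59834 mol, giving 0.59834 Si and 1.19668 O.
Oxygen sums to 2.40592; scaling by 12/2.40592 = 4.98770 puts the formula on 12 O.
Al: 0.40232 × 4.98770 = 2.007 atoms per formula unit.

2.007 Al apfu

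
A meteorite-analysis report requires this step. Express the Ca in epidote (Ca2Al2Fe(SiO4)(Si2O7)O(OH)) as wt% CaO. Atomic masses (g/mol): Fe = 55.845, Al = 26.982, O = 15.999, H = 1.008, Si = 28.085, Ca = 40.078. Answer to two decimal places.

23.21 wt%

Formula mass = 483.215 g/mol.
2 Ca → 2.0000 mol CaO per formula unit; M(CaO) = 56.077, so CaO mass = 112.154 g.
112.154/483.215 × 100 = 23.21 wt%.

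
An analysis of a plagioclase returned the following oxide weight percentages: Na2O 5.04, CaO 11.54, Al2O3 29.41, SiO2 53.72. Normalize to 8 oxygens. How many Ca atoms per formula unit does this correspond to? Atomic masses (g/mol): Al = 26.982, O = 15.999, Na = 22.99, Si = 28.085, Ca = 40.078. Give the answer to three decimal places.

0.560 Ca apfu

Na2O (M=61.979): mol = 0.08132; Na = 0.16264, O = 0.08132.
CaO (M=56.077): mol = 0.20579; Ca = 0.20579, O = 0.20579.
Al2O3 (M=101.961): mol = 0.28844; Al = 0.57688, O = 0.86532.
SiO2 (M=60.083): mol = 0.89410; Si = 0.89410, O = 1.78820.
ΣO = 2.94063; factor = 8/ΣO = 2.72051.
Ca apfu = 0.20579 × 2.72051 = 0.560.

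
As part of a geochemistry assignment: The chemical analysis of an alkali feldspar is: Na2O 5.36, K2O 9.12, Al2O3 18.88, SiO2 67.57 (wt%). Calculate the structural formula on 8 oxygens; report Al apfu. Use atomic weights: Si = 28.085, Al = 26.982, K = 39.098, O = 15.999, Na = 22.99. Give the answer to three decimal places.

5.36 wt% Na2O ÷ 61.979 g/mol = 0.08648 mol, giving 0.17296 Na and 0.08648 O.
9.12 wt% K2O ÷ 94.195 g/mol = 0.09682 mol, giving 0.19364 K and 0.09682 O.
18.88 wt% Al2O3 ÷ 101.961 g/mol = 0.18517 mol, giving 0.37034 Al and 0.55551 O.
67.57 wt% SiO2 ÷ 60.083 g/mol = 1.12461 mol, giving 1.12461 Si and 2.24922 O.
Oxygen sums to 2.98803; scaling by 8/2.98803 = 2.67735 puts the formula on 8 O.
Al: 0.37034 × 2.67735 = 0.992 atoms per formula unit.

0.992 Al apfu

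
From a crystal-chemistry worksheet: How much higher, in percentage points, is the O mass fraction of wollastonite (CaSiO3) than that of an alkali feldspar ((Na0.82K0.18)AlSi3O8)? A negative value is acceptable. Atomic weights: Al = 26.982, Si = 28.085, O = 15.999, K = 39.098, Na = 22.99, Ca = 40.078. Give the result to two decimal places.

-6.96 percentage points

M(CaSiO3) = 116.160 g/mol, so wt% O = 47.997/116.160 × 100 = 41.32%.
M((Na0.82K0.18)AlSi3O8) = 265.118 g/mol, so wt% O = 127.992/265.118 × 100 = 48.28%.
41.32 − 48.28 = -6.96 pp.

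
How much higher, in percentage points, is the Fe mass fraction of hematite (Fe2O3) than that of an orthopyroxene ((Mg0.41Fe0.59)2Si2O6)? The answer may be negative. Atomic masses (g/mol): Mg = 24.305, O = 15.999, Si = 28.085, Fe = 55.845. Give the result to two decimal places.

42.25 percentage points

Fe in Fe2O3: molar mass 159.687 g/mol; 2×55.845 = 111.690 g → 69.94 wt%.
Fe in (Mg0.41Fe0.59)2Si2O6: molar mass 237.991 g/mol; 1.18×55.845 = 65.897 g → 27.69 wt%.
Difference = 69.94 − 27.69 = 42.25 percentage points.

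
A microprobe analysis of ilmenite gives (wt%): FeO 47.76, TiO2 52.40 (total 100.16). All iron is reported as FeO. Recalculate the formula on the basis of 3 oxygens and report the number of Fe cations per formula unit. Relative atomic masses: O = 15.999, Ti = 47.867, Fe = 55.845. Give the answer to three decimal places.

1.009 Fe apfu

FeO (M=71.844): mol = 0.66477; Fe = 0.66477, O = 0.66477.
TiO2 (M=79.865): mol = 0.65611; Ti = 0.65611, O = 1.31222.
ΣO = 1.97699; factor = 3/ΣO = 1.51746.
Fe apfu = 0.66477 × 1.51746 = 1.009.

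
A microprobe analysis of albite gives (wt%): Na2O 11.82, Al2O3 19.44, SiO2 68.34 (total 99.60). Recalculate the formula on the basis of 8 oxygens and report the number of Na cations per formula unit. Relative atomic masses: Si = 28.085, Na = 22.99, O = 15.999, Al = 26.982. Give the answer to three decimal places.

11.82 wt% Na2O ÷ 61.979 g/mol = 0.19071 mol, giving 0.38142 Na and 0.19071 O.
19.44 wt% Al2O3 ÷ 101.961 g/mol = 0.19066 mol, giving 0.38132 Al and 0.57198 O.
68.34 wt% SiO2 ÷ 60.083 g/mol = 1.13743 mol, giving 1.13743 Si and 2.27486 O.
Oxygen sums to 3.03755; scaling by 8/3.03755 = 2.63370 puts the formula on 8 O.
Na: 0.38142 × 2.63370 = 1.005 atoms per formula unit.

1.005 Na apfu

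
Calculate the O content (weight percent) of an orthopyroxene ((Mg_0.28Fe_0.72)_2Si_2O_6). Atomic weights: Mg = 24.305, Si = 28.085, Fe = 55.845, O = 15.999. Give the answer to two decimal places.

38.99 weight percent

M((Mg_0.28Fe_0.72)_2Si_2O_6) = 246.192 g/mol.
O contributes 6 × 15.999 = 95.994 g per mole.
95.994/246.192 = 0.3899 → 38.99%.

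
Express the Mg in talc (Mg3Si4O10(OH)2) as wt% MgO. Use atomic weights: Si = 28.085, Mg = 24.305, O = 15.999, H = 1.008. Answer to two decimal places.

M(Mg3Si4O10(OH)2) = 379.259 g/mol; M(MgO) = 40.304 g/mol.
Moles MgO per formula unit = 3 Mg ÷ 1 = 3.0000.
MgO fraction = (3.0000 × 40.304) / 379.259 = 120.912/379.259 = 0.3188.

31.88 wt%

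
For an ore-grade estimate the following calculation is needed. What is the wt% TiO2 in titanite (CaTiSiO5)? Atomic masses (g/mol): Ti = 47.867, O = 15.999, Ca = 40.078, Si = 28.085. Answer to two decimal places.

M(CaTiSiO5) = 196.025 g/mol; M(TiO2) = 79.865 g/mol.
Moles TiO2 per formula unit = 1 Ti ÷ 1 = 1.0000.
TiO2 fraction = (1.0000 × 79.865) / 196.025 = 79.865/196.025 = 0.4074.

40.74 wt%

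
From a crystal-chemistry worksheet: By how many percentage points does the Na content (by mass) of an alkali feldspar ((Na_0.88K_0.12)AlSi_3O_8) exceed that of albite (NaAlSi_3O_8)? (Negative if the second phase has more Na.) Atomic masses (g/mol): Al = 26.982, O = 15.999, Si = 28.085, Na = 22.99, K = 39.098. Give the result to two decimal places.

Na in (Na_0.88K_0.12)AlSi_3O_8: molar mass 264.152 g/mol; 0.88×22.99 = 20.231 g → 7.66 wt%.
Na in NaAlSi_3O_8: molar mass 262.219 g/mol; 1×22.99 = 22.990 g → 8.77 wt%.
Difference = 7.66 − 8.77 = -1.11 percentage points.

-1.11 percentage points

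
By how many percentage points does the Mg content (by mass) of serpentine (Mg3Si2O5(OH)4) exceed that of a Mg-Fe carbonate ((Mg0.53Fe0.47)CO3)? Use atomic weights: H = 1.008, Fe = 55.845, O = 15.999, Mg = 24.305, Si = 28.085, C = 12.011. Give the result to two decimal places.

First mineral: 72.915 g Mg in 277.108 g formula = 26.31 wt% Mg.
Second mineral: 12.882 g Mg in 99.137 g formula = 12.99 wt% Mg.
26.31% − 12.99% gives a difference of 13.32 percentage points.

13.32 percentage points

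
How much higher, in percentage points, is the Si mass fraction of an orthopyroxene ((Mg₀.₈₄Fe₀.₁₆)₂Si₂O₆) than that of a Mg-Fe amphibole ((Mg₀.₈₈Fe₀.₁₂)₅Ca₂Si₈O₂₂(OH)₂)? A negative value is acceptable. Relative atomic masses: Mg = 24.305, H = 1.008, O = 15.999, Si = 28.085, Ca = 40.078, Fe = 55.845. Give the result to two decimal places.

-0.39 percentage points

First mineral: 56.170 g Si in 210.867 g formula = 26.64 wt% Si.
Second mineral: 224.680 g Si in 831.277 g formula = 27.03 wt% Si.
26.64% − 27.03% gives a difference of -0.39 percentage points.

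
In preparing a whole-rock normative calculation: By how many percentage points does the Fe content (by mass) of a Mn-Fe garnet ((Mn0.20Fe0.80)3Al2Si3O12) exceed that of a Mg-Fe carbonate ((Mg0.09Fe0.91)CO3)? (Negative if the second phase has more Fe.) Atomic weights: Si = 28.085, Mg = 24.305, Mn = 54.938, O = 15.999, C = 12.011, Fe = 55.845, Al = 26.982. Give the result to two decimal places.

M((Mn0.20Fe0.80)3Al2Si3O12) = 497.198 g/mol, so wt% Fe = 134.028/497.198 × 100 = 26.96%.
M((Mg0.09Fe0.91)CO3) = 113.014 g/mol, so wt% Fe = 50.819/113.014 × 100 = 44.97%.
26.96 − 44.97 = -18.01 pp.

-18.01 percentage points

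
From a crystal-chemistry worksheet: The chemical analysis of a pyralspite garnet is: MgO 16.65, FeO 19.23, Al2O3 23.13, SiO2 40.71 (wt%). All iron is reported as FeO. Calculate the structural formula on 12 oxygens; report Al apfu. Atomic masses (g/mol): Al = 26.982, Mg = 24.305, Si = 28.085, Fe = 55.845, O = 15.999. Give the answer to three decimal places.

MgO (M=40.304): mol = 0.41311; Mg = 0.41311, O = 0.41311.
FeO (M=71.844): mol = 0.26766; Fe = 0.26766, O = 0.26766.
Al2O3 (M=101.961): mol = 0.22685; Al = 0.45370, O = 0.68055.
SiO2 (M=60.083): mol = 0.67756; Si = 0.67756, O = 1.35512.
ΣO = 2.71644; factor = 12/ΣO = 4.41755.
Al apfu = 0.45370 × 4.41755 = 2.004.

2.004 Al apfu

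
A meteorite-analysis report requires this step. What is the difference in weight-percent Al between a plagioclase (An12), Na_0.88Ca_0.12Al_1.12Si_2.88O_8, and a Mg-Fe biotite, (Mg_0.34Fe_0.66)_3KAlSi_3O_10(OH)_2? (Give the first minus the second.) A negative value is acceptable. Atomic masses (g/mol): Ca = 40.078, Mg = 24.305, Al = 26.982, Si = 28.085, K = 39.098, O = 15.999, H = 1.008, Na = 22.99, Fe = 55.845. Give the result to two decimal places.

5.82 percentage points

M(Na_0.88Ca_0.12Al_1.12Si_2.88O_8) = 264.137 g/mol, so wt% Al = 30.220/264.137 × 100 = 11.44%.
M((Mg_0.34Fe_0.66)_3KAlSi_3O_10(OH)_2) = 479.703 g/mol, so wt% Al = 26.982/479.703 × 100 = 5.62%.
11.44 − 5.62 = 5.82 pp.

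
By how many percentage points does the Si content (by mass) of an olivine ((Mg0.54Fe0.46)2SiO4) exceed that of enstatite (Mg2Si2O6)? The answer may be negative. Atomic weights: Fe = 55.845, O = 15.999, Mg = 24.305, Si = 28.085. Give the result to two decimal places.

-11.43 percentage points

First mineral: 28.085 g Si in 169.708 g formula = 16.55 wt% Si.
Second mineral: 56.170 g Si in 200.774 g formula = 27.98 wt% Si.
16.55% − 27.98% gives a difference of -11.43 percentage points.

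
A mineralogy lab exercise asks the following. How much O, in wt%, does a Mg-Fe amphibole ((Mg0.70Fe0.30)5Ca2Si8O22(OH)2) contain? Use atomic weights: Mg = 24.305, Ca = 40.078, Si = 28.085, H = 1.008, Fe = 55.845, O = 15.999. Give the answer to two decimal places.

44.67 wt%

M((Mg0.70Fe0.30)5Ca2Si8O22(OH)2) = 859.663 g/mol.
O contributes 24 × 15.999 = 383.976 g per mole.
383.976/859.663 = 0.4467 → 44.67%.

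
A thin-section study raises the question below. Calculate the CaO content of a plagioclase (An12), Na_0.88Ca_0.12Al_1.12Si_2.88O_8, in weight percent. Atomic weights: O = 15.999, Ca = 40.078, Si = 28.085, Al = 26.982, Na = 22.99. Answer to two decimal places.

Formula mass = 264.137 g/mol.
0.12 Ca → 0.1200 mol CaO per formula unit; M(CaO) = 56.077, so CaO mass = 6.729 g.
6.729/264.137 × 100 = 2.55 wt%.

2.55 wt%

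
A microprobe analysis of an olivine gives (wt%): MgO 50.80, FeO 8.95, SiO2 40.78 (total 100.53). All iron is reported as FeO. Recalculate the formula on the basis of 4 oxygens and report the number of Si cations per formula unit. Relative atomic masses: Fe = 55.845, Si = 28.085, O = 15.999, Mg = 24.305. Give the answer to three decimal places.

50.80 wt% MgO ÷ 40.304 g/mol = 1.26042 mol, giving 1.26042 Mg and 1.26042 O.
8.95 wt% FeO ÷ 71.844 g/mol = 0.12458 mol, giving 0.12458 Fe and 0.12458 O.
40.78 wt% SiO2 ÷ 60.083 g/mol = 0.67873 mol, giving 0.67873 Si and 1.35746 O.
Oxygen sums to 2.74246; scaling by 4/2.74246 = 1.45854 puts the formula on 4 O.
Si: 0.67873 × 1.45854 = 0.990 atoms per formula unit.

0.990 Si apfu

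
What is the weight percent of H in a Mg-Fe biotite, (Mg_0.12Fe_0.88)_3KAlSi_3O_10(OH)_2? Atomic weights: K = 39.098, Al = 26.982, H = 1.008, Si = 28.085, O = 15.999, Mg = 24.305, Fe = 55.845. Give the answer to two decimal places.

M((Mg_0.12Fe_0.88)_3KAlSi_3O_10(OH)_2) = 500.520 g/mol.
H contributes 2 × 1.008 = 2.016 g per mole.
2.016/500.520 = 0.0040 → 0.40%.

0.40 mass %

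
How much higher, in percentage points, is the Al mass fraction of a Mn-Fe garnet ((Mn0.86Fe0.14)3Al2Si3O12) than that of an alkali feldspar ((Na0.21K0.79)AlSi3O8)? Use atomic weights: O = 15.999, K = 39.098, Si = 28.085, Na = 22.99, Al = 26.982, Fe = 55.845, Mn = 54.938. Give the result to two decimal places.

1.08 percentage points

Al in (Mn0.86Fe0.14)3Al2Si3O12: molar mass 495.402 g/mol; 2×26.982 = 53.964 g → 10.89 wt%.
Al in (Na0.21K0.79)AlSi3O8: molar mass 274.944 g/mol; 1×26.982 = 26.982 g → 9.81 wt%.
Difference = 10.89 − 9.81 = 1.08 percentage points.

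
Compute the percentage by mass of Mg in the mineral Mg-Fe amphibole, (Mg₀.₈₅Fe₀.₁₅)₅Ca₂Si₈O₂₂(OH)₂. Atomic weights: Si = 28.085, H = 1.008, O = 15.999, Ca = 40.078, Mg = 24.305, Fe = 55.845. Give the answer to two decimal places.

Molar mass of (Mg₀.₈₅Fe₀.₁₅)₅Ca₂Si₈O₂₂(OH)₂: 4.25·24.305 + 0.75·55.845 + 2·40.078 + 8·28.085 + 24·15.999 + 2·1.008 = 836.008 g/mol.
Mass of Mg per formula unit: 4.25 × 24.305 = 103.296 g.
Weight fraction Mg = 103.296 / 836.008 = 0.1236.

12.36 wt%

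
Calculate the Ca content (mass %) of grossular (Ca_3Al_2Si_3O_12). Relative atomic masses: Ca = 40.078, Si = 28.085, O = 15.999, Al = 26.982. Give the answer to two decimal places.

Molar mass of Ca_3Al_2Si_3O_12: 3*40.078 + 2*26.982 + 3*28.085 + 12*15.999 = 450.441 g/mol.
Mass of Ca per formula unit: 3 × 40.078 = 120.234 g.
Weight fraction Ca = 120.234 / 450.441 = 0.2669.

26.69 mass %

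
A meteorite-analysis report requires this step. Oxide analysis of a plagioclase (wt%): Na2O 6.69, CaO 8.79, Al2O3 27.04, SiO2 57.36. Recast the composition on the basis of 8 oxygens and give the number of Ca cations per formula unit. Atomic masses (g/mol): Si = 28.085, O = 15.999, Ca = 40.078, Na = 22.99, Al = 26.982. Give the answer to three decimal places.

Na2O (M=61.979): mol = 0.10794; Na = 0.21588, O = 0.10794.
CaO (M=56.077): mol = 0.15675; Ca = 0.15675, O = 0.15675.
Al2O3 (M=101.961): mol = 0.26520; Al = 0.53040, O = 0.79560.
SiO2 (M=60.083): mol = 0.95468; Si = 0.95468, O = 1.90936.
ΣO = 2.96965; factor = 8/ΣO = 2.69392.
Ca apfu = 0.15675 × 2.69392 = 0.422.

0.422 Ca apfu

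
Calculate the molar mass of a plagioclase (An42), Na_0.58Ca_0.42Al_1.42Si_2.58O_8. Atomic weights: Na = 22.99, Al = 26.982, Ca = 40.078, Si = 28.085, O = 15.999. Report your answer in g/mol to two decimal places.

Na: 0.58 × 22.99 = 13.3342
Ca: 0.42 × 40.078 = 16.8328
Al: 1.42 × 26.982 = 38.3144
Si: 2.58 × 28.085 = 72.4593
O: 8 × 15.999 = 127.9920
Summing the contributions gives the formula mass.

268.93 g/mol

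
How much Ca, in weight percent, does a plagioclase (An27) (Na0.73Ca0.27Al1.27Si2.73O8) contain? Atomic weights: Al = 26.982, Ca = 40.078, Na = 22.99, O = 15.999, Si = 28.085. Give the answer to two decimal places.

Formula mass = 0.73×22.99 + 0.27×40.078 + 1.27×26.982 + 2.73×28.085 + 8×15.999 = 266.535 g/mol, of which 10.821 g is Ca.
So Ca makes up 10.821/266.535 = 0.0406 of the mass, i.e. 4.06%.

4.06 weight percent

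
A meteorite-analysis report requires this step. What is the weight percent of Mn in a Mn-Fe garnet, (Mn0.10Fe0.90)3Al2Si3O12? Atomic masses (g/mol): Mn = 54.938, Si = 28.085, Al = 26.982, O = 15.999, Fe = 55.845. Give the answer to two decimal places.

Molar mass of (Mn0.10Fe0.90)3Al2Si3O12: 0.30*54.938 + 2.70*55.845 + 2*26.982 + 3*28.085 + 12*15.999 = 497.470 g/mol.
Mass of Mn per formula unit: 0.30 × 54.938 = 16.481 g.
Weight fraction Mn = 16.481 / 497.470 = 0.0331.

3.31 weight percent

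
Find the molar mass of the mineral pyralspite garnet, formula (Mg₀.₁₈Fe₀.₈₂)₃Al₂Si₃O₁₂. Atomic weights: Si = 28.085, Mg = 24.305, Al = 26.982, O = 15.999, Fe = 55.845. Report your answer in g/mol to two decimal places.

480.71 g/mol

M = 0.54·24.305 + 2.46·55.845 + 2·26.982 + 3·28.085 + 12·15.999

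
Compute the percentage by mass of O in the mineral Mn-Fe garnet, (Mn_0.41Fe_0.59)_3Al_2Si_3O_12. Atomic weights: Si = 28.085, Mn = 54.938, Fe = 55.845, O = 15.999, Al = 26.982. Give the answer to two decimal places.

38.66 weight percent

M((Mn_0.41Fe_0.59)_3Al_2Si_3O_12) = 496.626 g/mol.
O contributes 12 × 15.999 = 191.988 g per mole.
191.988/496.626 = 0.3866 → 38.66%.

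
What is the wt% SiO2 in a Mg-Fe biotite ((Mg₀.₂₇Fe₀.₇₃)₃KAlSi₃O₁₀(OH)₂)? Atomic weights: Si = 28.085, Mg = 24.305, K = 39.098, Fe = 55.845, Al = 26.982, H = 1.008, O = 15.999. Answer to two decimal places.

37.06 wt%

Formula mass = 486.327 g/mol.
3 Si → 3.0000 mol SiO2 per formula unit; M(SiO2) = 60.083, so SiO2 mass = 180.249 g.
180.249/486.327 × 100 = 37.06 wt%.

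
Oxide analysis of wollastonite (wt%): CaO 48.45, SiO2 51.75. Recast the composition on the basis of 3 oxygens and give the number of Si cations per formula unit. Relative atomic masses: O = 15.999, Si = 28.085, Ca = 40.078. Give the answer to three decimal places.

0.999 Si apfu

48.45 wt% CaO ÷ 56.077 g/mol = 0.86399 mol, giving 0.86399 Ca and 0.86399 O.
51.75 wt% SiO2 ÷ 60.083 g/mol = 0.86131 mol, giving 0.86131 Si and 1.72262 O.
Oxygen sums to 2.58661; scaling by 3/2.58661 = 1.15982 puts the formula on 3 O.
Si: 0.86131 × 1.15982 = 0.999 atoms per formula unit.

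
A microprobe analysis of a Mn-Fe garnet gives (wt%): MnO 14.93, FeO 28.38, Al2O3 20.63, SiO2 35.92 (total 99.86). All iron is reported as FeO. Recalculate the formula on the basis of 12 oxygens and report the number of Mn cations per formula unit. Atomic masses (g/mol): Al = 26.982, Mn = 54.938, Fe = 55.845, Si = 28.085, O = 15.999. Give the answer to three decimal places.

1.049 Mn apfu

MnO (M=70.937): mol = 0.21047; Mn = 0.21047, O = 0.21047.
FeO (M=71.844): mol = 0.39502; Fe = 0.39502, O = 0.39502.
Al2O3 (M=101.961): mol = 0.20233; Al = 0.40466, O = 0.60699.
SiO2 (M=60.083): mol = 0.59784; Si = 0.59784, O = 1.19568.
ΣO = 2.40816; factor = 12/ΣO = 4.98306.
Mn apfu = 0.21047 × 4.98306 = 1.049.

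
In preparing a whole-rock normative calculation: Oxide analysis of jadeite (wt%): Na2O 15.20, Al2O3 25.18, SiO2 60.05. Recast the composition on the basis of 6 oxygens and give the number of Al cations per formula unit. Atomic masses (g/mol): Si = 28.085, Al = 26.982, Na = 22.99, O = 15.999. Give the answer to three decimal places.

0.993 Al apfu

Na2O (M=61.979): mol = 0.24524; Na = 0.49048, O = 0.24524.
Al2O3 (M=101.961): mol = 0.24696; Al = 0.49392, O = 0.74088.
SiO2 (M=60.083): mol = 0.99945; Si = 0.99945, O = 1.99890.
ΣO = 2.98502; factor = 6/ΣO = 2.01004.
Al apfu = 0.49392 × 2.01004 = 0.993.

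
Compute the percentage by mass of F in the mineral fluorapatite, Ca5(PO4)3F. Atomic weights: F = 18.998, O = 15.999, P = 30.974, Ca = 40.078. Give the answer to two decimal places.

3.77 mass %

Molar mass of Ca5(PO4)3F: 5×40.078 + 3×30.974 + 12×15.999 + 1×18.998 = 504.298 g/mol.
Mass of F per formula unit: 1 × 18.998 = 18.998 g.
Weight fraction F = 18.998 / 504.298 = 0.0377.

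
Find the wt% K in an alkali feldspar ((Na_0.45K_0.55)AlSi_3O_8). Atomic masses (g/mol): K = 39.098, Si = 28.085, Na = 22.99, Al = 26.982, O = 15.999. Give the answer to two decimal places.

7.93 wt%

Formula mass = 0.45·22.99 + 0.55·39.098 + 1·26.982 + 3·28.085 + 8·15.999 = 271.078 g/mol, of which 21.504 g is K.
So K makes up 21.504/271.078 = 0.0793 of the mass, i.e. 7.93%.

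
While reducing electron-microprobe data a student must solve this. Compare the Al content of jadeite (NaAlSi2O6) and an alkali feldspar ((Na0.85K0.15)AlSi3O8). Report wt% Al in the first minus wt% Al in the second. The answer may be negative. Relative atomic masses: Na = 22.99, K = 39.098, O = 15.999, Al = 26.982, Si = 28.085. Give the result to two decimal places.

First mineral: 26.982 g Al in 202.136 g formula = 13.35 wt% Al.
Second mineral: 26.982 g Al in 264.635 g formula = 10.20 wt% Al.
13.35% − 10.20% gives a difference of 3.15 percentage points.

3.15 percentage points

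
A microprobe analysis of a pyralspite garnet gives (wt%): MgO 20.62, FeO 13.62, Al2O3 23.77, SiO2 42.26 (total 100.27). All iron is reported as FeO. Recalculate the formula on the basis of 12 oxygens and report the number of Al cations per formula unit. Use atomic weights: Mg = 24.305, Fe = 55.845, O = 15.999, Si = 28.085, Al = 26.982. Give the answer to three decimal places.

1.993 Al apfu

20.62 wt% MgO ÷ 40.304 g/mol = 0.51161 mol, giving 0.51161 Mg and 0.51161 O.
13.62 wt% FeO ÷ 71.844 g/mol = 0.18958 mol, giving 0.18958 Fe and 0.18958 O.
23.77 wt% Al2O3 ÷ 101.961 g/mol = 0.23313 mol, giving 0.46626 Al and 0.69939 O.
42.26 wt% SiO2 ÷ 60.083 g/mol = 0.70336 mol, giving 0.70336 Si and 1.40672 O.
Oxygen sums to 2.80730; scaling by 12/2.80730 = 4.27457 puts the formula on 12 O.
Al: 0.46626 × 4.27457 = 1.993 atoms per formula unit.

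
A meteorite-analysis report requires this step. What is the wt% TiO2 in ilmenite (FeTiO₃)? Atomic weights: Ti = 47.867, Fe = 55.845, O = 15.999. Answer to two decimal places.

M(FeTiO₃) = 151.709 g/mol; M(TiO2) = 79.865 g/mol.
Moles TiO2 per formula unit = 1 Ti ÷ 1 = 1.0000.
TiO2 fraction = (1.0000 × 79.865) / 151.709 = 79.865/151.709 = 0.5264.

52.64 wt%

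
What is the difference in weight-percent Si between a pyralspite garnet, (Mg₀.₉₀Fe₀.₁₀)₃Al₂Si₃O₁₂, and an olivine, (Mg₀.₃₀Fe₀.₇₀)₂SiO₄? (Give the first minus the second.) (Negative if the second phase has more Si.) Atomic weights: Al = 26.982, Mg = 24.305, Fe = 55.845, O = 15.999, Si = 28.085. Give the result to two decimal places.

5.23 percentage points

M((Mg₀.₉₀Fe₀.₁₀)₃Al₂Si₃O₁₂) = 412.584 g/mol, so wt% Si = 84.255/412.584 × 100 = 20.42%.
M((Mg₀.₃₀Fe₀.₇₀)₂SiO₄) = 184.847 g/mol, so wt% Si = 28.085/184.847 × 100 = 15.19%.
20.42 − 15.19 = 5.23 pp.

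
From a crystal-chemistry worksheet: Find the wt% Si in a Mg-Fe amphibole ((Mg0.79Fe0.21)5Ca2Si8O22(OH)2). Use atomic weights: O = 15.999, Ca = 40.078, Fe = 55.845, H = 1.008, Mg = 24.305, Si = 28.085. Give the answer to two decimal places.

26.57 mass %

Formula mass = 3.95*24.305 + 1.05*55.845 + 2*40.078 + 8*28.085 + 24*15.999 + 2*1.008 = 845.470 g/mol, of which 224.680 g is Si.
So Si makes up 224.680/845.470 = 0.2657 of the mass, i.e. 26.57%.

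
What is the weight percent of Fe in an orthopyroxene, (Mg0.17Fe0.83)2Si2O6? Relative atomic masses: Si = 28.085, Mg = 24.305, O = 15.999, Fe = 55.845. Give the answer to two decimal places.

Formula mass = 0.34*24.305 + 1.66*55.845 + 2*28.085 + 6*15.999 = 253.130 g/mol, of which 92.703 g is Fe.
So Fe makes up 92.703/253.130 = 0.3662 of the mass, i.e. 36.62%.

36.62 weight percent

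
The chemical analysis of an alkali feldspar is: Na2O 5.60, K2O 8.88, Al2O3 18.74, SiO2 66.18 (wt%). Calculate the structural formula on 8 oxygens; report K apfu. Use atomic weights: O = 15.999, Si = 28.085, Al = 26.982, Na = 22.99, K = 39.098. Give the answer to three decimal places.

Na2O: 5.60/61.979 = 0.09035 mol → 0.18070 mol Na, 0.09035 mol O.
K2O: 8.88/94.195 = 0.09427 mol → 0.18854 mol K, 0.09427 mol O.
Al2O3: 18.74/101.961 = 0.18380 mol → 0.36760 mol Al, 0.55140 mol O.
SiO2: 66.18/60.083 = 1.10148 mol → 1.10148 mol Si, 2.20296 mol O.
Total oxygen = 2.93898 mol. Normalization factor = 8/2.93898 = 2.72203.
K per 8 O = 0.18854 × 2.72203 = 0.513.

0.513 K apfu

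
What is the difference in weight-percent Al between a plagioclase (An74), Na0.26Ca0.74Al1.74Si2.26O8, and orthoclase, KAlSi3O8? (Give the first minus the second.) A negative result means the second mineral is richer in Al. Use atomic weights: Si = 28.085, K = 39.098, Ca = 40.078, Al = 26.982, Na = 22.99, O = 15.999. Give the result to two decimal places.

7.44 percentage points

First mineral: 46.949 g Al in 274.048 g formula = 17.13 wt% Al.
Second mineral: 26.982 g Al in 278.327 g formula = 9.69 wt% Al.
17.13% − 9.69% gives a difference of 7.44 percentage points.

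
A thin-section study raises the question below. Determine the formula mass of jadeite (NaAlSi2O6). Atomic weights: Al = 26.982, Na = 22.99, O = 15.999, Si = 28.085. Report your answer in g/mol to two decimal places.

Na: 1 × 22.99 = 22.9900
Al: 1 × 26.982 = 26.9820
Si: 2 × 28.085 = 56.1700
O: 6 × 15.999 = 95.9940
Summing the contributions gives the formula mass.

202.14 g/mol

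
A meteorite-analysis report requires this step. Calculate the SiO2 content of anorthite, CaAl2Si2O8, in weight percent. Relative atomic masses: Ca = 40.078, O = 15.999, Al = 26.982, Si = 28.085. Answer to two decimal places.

43.19 wt%

Molar mass of CaAl2Si2O8 = 1*40.078 + 2*26.982 + 2*28.085 + 8*15.999 = 278.204 g/mol.
Each formula unit contains 2 Si, equivalent to 2/1 = 2.0000 mol SiO2.
M(SiO2) = 1×28.085 + 2×15.999 = 60.083 g/mol.
Mass of SiO2 per formula unit = 2.0000 × 60.083 = 120.166 g.
SiO2 wt% = 120.166 / 278.204 × 100 = 43.19%.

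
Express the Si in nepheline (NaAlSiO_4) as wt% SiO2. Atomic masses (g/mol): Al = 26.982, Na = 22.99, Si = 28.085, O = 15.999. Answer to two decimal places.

42.30 wt%

M(NaAlSiO_4) = 142.053 g/mol; M(SiO2) = 60.083 g/mol.
Moles SiO2 per formula unit = 1 Si ÷ 1 = 1.0000.
SiO2 fraction = (1.0000 × 60.083) / 142.053 = 60.083/142.053 = 0.4230.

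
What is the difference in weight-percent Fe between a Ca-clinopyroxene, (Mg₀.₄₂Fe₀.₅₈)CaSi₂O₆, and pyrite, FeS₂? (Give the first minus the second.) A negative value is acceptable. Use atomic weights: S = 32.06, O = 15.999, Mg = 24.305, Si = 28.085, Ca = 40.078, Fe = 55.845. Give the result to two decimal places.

Fe in (Mg₀.₄₂Fe₀.₅₈)CaSi₂O₆: molar mass 234.840 g/mol; 0.58×55.845 = 32.390 g → 13.79 wt%.
Fe in FeS₂: molar mass 119.965 g/mol; 1×55.845 = 55.845 g → 46.55 wt%.
Difference = 13.79 − 46.55 = -32.76 percentage points.

-32.76 percentage points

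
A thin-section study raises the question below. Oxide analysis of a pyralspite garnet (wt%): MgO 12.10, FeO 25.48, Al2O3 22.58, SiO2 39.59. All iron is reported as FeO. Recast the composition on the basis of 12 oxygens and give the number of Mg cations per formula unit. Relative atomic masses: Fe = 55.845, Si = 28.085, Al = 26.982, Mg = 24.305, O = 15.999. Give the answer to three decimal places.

MgO (M=40.304): mol = 0.30022; Mg = 0.30022, O = 0.30022.
FeO (M=71.844): mol = 0.35466; Fe = 0.35466, O = 0.35466.
Al2O3 (M=101.961): mol = 0.22146; Al = 0.44292, O = 0.66438.
SiO2 (M=60.083): mol = 0.65892; Si = 0.65892, O = 1.31784.
ΣO = 2.63710; factor = 12/ΣO = 4.55045.
Mg apfu = 0.30022 × 4.55045 = 1.366.

1.366 Mg apfu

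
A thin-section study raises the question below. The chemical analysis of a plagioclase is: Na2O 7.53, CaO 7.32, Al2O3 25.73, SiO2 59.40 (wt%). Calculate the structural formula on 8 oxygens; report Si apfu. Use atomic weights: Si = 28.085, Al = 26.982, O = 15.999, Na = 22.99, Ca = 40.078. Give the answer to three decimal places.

2.648 Si apfu

Na2O: 7.53/61.979 = 0.12149 mol → 0.24298 mol Na, 0.12149 mol O.
CaO: 7.32/56.077 = 0.13053 mol → 0.13053 mol Ca, 0.13053 mol O.
Al2O3: 25.73/101.961 = 0.25235 mol → 0.50470 mol Al, 0.75705 mol O.
SiO2: 59.40/60.083 = 0.98863 mol → 0.98863 mol Si, 1.97726 mol O.
Total oxygen = 2.98633 mol. Normalization factor = 8/2.98633 = 2.67887.
Si per 8 O = 0.98863 × 2.67887 = 2.648.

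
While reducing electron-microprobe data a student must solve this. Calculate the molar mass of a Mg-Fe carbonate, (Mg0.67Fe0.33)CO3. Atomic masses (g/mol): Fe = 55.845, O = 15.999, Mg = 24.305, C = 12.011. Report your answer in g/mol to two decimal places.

94.72 g/mol

M = 0.67(24.305) + 0.33(55.845) + 1(12.011) + 3(15.999)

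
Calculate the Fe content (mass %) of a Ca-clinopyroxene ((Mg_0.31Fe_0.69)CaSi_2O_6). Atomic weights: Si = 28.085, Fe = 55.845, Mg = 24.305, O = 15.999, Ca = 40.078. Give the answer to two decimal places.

16.17 mass %

Formula mass = 0.31×24.305 + 0.69×55.845 + 1×40.078 + 2×28.085 + 6×15.999 = 238.310 g/mol, of which 38.533 g is Fe.
So Fe makes up 38.533/238.310 = 0.1617 of the mass, i.e. 16.17%.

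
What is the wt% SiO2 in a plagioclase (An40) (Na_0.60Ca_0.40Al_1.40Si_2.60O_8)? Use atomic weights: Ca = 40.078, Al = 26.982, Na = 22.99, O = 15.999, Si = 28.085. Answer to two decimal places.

58.16 wt%

Molar mass of Na_0.60Ca_0.40Al_1.40Si_2.60O_8 = 0.60×22.99 + 0.40×40.078 + 1.40×26.982 + 2.60×28.085 + 8×15.999 = 268.613 g/mol.
Each formula unit contains 2.60 Si, equivalent to 2.60/1 = 2.6000 mol SiO2.
M(SiO2) = 1×28.085 + 2×15.999 = 60.083 g/mol.
Mass of SiO2 per formula unit = 2.6000 × 60.083 = 156.216 g.
SiO2 wt% = 156.216 / 268.613 × 100 = 58.16%.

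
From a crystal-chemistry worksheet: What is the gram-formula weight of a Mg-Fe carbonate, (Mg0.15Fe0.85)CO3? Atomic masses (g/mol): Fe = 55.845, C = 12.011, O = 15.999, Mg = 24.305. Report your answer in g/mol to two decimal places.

111.12 g/mol

The formula mass is the sum 0.15×24.305 + 0.85×55.845 + 1×12.011 + 3×15.999.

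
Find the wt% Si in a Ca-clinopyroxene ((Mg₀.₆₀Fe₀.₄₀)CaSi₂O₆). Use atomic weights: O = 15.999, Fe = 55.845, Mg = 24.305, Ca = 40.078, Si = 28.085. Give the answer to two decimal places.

M((Mg₀.₆₀Fe₀.₄₀)CaSi₂O₆) = 229.163 g/mol.
Si contributes 2 × 28.085 = 56.170 g per mole.
56.170/229.163 = 0.2451 → 24.51%.

24.51 weight percent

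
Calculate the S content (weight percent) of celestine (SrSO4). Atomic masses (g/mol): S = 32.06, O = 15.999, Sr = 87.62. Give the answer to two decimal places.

Molar mass of SrSO4: 1·87.62 + 1·32.06 + 4·15.999 = 183.676 g/mol.
Mass of S per formula unit: 1 × 32.06 = 32.060 g.
Weight fraction S = 32.060 / 183.676 = 0.1745.

17.45 weight percent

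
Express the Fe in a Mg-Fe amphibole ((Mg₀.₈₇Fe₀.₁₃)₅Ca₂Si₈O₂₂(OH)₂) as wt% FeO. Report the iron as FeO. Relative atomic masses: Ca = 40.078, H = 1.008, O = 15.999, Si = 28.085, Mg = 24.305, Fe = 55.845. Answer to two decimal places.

5.61 wt%

Molar mass of (Mg₀.₈₇Fe₀.₁₃)₅Ca₂Si₈O₂₂(OH)₂ = 4.35*24.305 + 0.65*55.845 + 2*40.078 + 8*28.085 + 24*15.999 + 2*1.008 = 832.854 g/mol.
Each formula unit contains 0.65 Fe, equivalent to 0.65/1 = 0.6500 mol FeO.
M(FeO) = 1×55.845 + 1×15.999 = 71.844 g/mol.
Mass of FeO per formula unit = 0.6500 × 71.844 = 46.699 g.
FeO wt% = 46.699 / 832.854 × 100 = 5.61%.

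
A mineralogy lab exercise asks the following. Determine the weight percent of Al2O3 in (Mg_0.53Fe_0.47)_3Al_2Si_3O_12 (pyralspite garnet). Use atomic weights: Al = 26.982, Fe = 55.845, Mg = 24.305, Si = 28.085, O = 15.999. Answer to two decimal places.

22.78 wt%

Molar mass of (Mg_0.53Fe_0.47)_3Al_2Si_3O_12 = 1.59*24.305 + 1.41*55.845 + 2*26.982 + 3*28.085 + 12*15.999 = 447.593 g/mol.
Each formula unit contains 2 Al, equivalent to 2/2 = 1.0000 mol Al2O3.
M(Al2O3) = 2×26.982 + 3×15.999 = 101.961 g/mol.
Mass of Al2O3 per formula unit = 1.0000 × 101.961 = 101.961 g.
Al2O3 wt% = 101.961 / 447.593 × 100 = 22.78%.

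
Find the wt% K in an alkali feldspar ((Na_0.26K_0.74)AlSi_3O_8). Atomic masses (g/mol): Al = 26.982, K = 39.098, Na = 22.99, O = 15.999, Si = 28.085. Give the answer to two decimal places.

Molar mass of (Na_0.26K_0.74)AlSi_3O_8: 0.26×22.99 + 0.74×39.098 + 1×26.982 + 3×28.085 + 8×15.999 = 274.139 g/mol.
Mass of K per formula unit: 0.74 × 39.098 = 28.933 g.
Weight fraction K = 28.933 / 274.139 = 0.1055.

10.55 wt%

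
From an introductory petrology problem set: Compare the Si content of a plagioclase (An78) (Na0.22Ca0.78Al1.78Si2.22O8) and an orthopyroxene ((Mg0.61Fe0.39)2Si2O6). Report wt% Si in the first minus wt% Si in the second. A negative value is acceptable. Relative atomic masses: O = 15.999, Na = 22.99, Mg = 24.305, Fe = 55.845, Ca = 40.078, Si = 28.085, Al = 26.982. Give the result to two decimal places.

First mineral: 62.349 g Si in 274.687 g formula = 22.70 wt% Si.
Second mineral: 56.170 g Si in 225.375 g formula = 24.92 wt% Si.
22.70% − 24.92% gives a difference of -2.22 percentage points.

-2.22 percentage points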